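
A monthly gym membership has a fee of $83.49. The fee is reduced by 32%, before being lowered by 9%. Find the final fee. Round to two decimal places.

32% decrease: $83.49 × 0.68 = $56.7732.
After the 9% decrease: $56.7732 × 0.91 = $51.663612 ≈ $51.66.

$51.66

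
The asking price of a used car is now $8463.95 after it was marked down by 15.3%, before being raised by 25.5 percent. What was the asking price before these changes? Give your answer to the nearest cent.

$7962.44

Undoing the 25.5% increase: $8463.95 ÷ 1.255 ≈ $6744.183267.
Undoing the 15.3% decrease: $6744.183267 ÷ 0.847 ≈ $7962.44.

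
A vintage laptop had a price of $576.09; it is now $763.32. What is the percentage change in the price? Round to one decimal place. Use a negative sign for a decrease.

32.5%

Change: $763.32 − $576.09 = $187.23.
Relative to the original: $187.23 ÷ $576.09 ≈ 32.5%.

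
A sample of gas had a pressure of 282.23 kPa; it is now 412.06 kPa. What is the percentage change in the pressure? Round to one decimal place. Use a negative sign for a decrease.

Change: 412.06 − 282.23 = 129.83.
Relative to the original: 129.83 ÷ 282.23 ≈ 46.0%.

46.0%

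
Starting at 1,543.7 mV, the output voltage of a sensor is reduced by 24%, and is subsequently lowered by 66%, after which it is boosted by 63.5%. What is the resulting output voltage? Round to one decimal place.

Each change multiplies by a factor: 0.76 × 0.34 × 1.635 = 0.422484.
1,543.7 × 0.422484 = 652.1885508 ≈ 652.2.

652.2 mV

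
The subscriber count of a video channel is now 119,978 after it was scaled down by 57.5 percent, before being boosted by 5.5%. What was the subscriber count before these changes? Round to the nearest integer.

267,584

Undoing the 5.5% increase: 119,978 ÷ 1.055 ≈ 113723.222749.
Undoing the 57.5% decrease: 113723.222749 ÷ 0.425 ≈ 267,584.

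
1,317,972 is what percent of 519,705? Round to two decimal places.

253.60%

1,317,972 ÷ 519,705 ≈ 253.60%.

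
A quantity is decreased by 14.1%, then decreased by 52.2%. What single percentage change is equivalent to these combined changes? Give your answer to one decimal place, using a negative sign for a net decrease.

-58.9%

The combined multiplier is 0.859 × 0.478 = 0.410602.
That corresponds to a decrease of 58.9%.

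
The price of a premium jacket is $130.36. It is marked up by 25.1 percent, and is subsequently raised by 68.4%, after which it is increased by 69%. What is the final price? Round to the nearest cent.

Apply the 25.1% increase: $130.36 × 1.251 = $163.08036.
68.4% increase: $163.08036 × 1.684 = $274.62732624.
Apply the 69% increase: $274.62732624 × 1.69 = $464.1201813456 ≈ $464.12.

$464.12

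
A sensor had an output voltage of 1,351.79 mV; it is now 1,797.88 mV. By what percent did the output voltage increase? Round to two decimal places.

Change: 1,797.88 − 1,351.79 = 446.09.
Relative to the original: 446.09 ÷ 1,351.79 ≈ 33.00%.
So the output voltage increased by 33.00%.

33.00%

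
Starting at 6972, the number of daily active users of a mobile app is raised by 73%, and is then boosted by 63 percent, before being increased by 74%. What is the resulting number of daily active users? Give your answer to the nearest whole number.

Each change multiplies by a factor: 1.73 × 1.63 × 1.74 = 4.906626.
6972 × 4.906626 = 34208.996472 ≈ 34209.

34209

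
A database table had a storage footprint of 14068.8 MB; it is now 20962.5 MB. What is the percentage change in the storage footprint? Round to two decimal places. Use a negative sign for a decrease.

Change: 20962.5 − 14068.8 = 6893.7.
Relative to the original: 6893.7 ÷ 14068.8 ≈ 49.00%.

49.00%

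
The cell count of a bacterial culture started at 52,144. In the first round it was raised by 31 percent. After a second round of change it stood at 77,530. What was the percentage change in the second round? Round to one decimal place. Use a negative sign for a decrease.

13.5%

After the first round: 52,144 × 1.31 = 68308.64.
Second-round multiplier: 77,530 ÷ 68308.64 ≈ 1.135.
That is a change of 13.5%.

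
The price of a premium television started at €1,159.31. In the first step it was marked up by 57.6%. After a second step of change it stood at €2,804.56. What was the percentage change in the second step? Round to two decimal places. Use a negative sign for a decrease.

53.50%

After the first step: €1,159.31 × 1.576 = €1827.07256.
Second-step multiplier: €2,804.56 ÷ €1827.07256 ≈ 1.535002.
That is a change of 53.50%.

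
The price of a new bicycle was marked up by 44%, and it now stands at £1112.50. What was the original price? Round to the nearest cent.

£772.57

The overall multiplier applied was 1.44.
So the original price was £1112.50 ÷ 1.44 ≈ £772.57.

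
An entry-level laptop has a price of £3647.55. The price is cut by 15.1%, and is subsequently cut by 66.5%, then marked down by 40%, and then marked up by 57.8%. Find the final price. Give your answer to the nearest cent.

£982.23

After the 15.1% decrease: £3647.55 × 0.849 = £3096.76995.
66.5% decrease: £3096.76995 × 0.335 = £1037.41793325.
40% decrease: £1037.41793325 × 0.6 = £622.45075995.
57.8% increase: £622.45075995 × 1.578 = £982.2272992011 ≈ £982.23.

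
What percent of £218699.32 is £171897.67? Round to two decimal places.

78.60%

£171897.67 ÷ £218699.32 ≈ 78.60%.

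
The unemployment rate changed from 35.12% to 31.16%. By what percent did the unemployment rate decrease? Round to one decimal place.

11.3%

The change is 31.16 − 35.12 = -3.96 percentage points.
Relative to the original 35.12%, that is -3.96 ÷ 35.12 ≈ -11.3%.
So the unemployment rate fell by 11.3%.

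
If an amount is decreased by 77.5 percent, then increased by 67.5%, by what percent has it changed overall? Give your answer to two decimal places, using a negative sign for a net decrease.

The combined multiplier is 0.225 × 1.675 = 0.376875.
That corresponds to a decrease of 62.31%.

-62.31%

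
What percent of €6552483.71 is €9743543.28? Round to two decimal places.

€9743543.28 ÷ €6552483.71 ≈ 148.70%.

148.70%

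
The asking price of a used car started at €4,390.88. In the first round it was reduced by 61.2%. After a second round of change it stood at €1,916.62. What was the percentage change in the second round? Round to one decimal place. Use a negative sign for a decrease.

12.5%

After the first round: €4,390.88 × 0.388 = €1703.66144.
Second-round multiplier: €1,916.62 ÷ €1703.66144 ≈ 1.125.
That is a change of 12.5%.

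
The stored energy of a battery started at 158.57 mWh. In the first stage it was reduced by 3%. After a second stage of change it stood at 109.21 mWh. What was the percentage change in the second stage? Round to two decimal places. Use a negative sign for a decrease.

-29.00%

After the first stage: 158.57 × 0.97 = 153.8129.
Second-stage multiplier: 109.21 ÷ 153.8129 ≈ 0.710018.
That is a change of -29.00%.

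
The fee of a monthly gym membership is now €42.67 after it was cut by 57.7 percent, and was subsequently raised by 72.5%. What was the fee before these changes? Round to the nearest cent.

€58.48

Undoing the 72.5% increase: €42.67 ÷ 1.725 ≈ €24.736232.
Undoing the 57.7% decrease: €24.736232 ÷ 0.423 ≈ €58.48.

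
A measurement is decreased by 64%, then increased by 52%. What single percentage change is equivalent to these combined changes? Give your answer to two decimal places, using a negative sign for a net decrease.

-45.28%

A 64% decrease multiplies by 0.36.
Then a 52% increase: 0.36 × 1.52 = 0.5472.
Overall factor 0.5472, i.e. -45.28%.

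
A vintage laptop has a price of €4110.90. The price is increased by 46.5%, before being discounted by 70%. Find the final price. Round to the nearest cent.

Apply the 46.5% increase: €4110.90 × 1.465 = €6022.4685.
70% decrease: €6022.4685 × 0.3 = €1806.74055 ≈ €1806.74.

€1806.74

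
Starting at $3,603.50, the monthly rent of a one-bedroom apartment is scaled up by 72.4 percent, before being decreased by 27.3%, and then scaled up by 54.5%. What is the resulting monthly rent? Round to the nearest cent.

$6,977.90

After the 72.4% increase: $3,603.50 × 1.724 = $6212.434.
Apply the 27.3% decrease: $6212.434 × 0.727 = $4516.439518.
Apply the 54.5% increase: $4516.439518 × 1.545 = $6977.89905531 ≈ $6,977.90.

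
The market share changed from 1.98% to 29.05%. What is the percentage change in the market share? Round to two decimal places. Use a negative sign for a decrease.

1367.17%

The change is 29.05 − 1.98 = 27.07 percentage points.
Relative to the original 1.98%, that is 27.07 ÷ 1.98 ≈ 1367.17%.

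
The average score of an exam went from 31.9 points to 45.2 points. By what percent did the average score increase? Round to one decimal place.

41.7%

Change: 45.2 − 31.9 = 13.3.
Relative to the original: 13.3 ÷ 31.9 ≈ 41.7%.
So the average score increased by 41.7%.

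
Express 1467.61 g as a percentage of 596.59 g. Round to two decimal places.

1467.61 g ÷ 596.59 g ≈ 246.00%.

246.00%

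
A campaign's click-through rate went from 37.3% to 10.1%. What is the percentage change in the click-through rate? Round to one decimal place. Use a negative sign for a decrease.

-72.9%

The change is 10.1 − 37.3 = -27.2 percentage points.
Relative to the original 37.3%, that is -27.2 ÷ 37.3 ≈ -72.9%.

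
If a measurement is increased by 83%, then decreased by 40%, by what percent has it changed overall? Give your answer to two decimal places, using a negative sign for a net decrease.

9.80%

An 83% increase multiplies by 1.83.
Then a 40% decrease: 1.83 × 0.6 = 1.098.
Overall factor 1.098, i.e. 9.80%.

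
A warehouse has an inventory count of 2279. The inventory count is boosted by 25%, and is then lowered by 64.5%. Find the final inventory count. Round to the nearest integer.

Each change multiplies by a factor: 1.25 × 0.355 = 0.44375.
2279 × 0.44375 = 1011.30625 ≈ 1011.

1011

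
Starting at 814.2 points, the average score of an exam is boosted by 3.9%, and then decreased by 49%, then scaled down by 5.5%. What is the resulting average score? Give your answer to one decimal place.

407.7 points

3.9% increase: 814.2 × 1.039 = 845.9538.
After the 49% decrease: 845.9538 × 0.51 = 431.436438.
5.5% decrease: 431.436438 × 0.945 = 407.70743391 ≈ 407.7.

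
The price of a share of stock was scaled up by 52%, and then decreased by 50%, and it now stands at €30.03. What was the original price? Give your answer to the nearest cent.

€39.51

The overall multiplier applied was 1.52 × 0.5 = 0.76.
So the original price was €30.03 ÷ 0.76 ≈ €39.51.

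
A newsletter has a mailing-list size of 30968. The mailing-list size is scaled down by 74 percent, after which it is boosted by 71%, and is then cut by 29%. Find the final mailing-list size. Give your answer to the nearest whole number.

74% decrease: 30968 × 0.26 = 8051.68.
Apply the 71% increase: 8051.68 × 1.71 = 13768.3728.
29% decrease: 13768.3728 × 0.71 = 9775.544688 ≈ 9776.

9776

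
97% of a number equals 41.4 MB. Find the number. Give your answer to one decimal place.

41.4 MB ÷ 0.97 ≈ 42.7 MB.

42.7 MB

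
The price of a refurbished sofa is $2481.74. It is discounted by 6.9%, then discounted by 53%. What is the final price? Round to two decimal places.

Apply the 6.9% decrease: $2481.74 × 0.931 = $2310.49994.
Apply the 53% decrease: $2310.49994 × 0.47 = $1085.9349718 ≈ $1085.93.

$1085.93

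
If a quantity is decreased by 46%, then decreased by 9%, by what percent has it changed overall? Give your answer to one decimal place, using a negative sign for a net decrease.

A 46% decrease multiplies by 0.54.
Then a 9% decrease: 0.54 × 0.91 = 0.4914.
Overall factor 0.4914, i.e. -50.9%.

-50.9%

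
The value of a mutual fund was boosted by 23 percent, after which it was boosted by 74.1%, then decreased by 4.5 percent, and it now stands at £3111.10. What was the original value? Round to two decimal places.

£1521.27

Undoing the 4.5% decrease: £3111.10 ÷ 0.955 ≈ £3257.696335.
Undoing the 74.1% increase: £3257.696335 ÷ 1.741 ≈ £1871.163891.
Undoing the 23% increase: £1871.163891 ÷ 1.23 ≈ £1521.27.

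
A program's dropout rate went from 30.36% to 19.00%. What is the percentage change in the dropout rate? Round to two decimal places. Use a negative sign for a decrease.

The change is 19.00 − 30.36 = -11.36 percentage points.
Relative to the original 30.36%, that is -11.36 ÷ 30.36 ≈ -37.42%.

-37.42%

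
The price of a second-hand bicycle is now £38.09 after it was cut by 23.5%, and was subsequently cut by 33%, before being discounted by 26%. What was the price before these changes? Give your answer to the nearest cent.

£100.43

Undoing the 26% decrease: £38.09 ÷ 0.74 ≈ £51.472973.
Undoing the 33% decrease: £51.472973 ÷ 0.67 ≈ £76.825333.
Undoing the 23.5% decrease: £76.825333 ÷ 0.765 ≈ £100.43.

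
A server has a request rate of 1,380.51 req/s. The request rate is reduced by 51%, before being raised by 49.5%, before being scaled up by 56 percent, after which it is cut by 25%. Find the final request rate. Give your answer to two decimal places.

1,183.21 req/s

Each change multiplies by a factor: 0.49 × 1.495 × 1.56 × 0.75 = 0.8570835.
1,380.51 × 0.8570835 = 1183.212342585 ≈ 1,183.21.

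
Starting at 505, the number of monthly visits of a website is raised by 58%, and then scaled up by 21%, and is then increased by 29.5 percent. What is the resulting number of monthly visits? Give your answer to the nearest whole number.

1250

Each change multiplies by a factor: 1.58 × 1.21 × 1.295 = 2.475781.
505 × 2.475781 = 1250.269405 ≈ 1250.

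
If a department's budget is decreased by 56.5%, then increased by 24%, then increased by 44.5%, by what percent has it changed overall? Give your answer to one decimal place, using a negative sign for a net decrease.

The combined multiplier is 0.435 × 1.24 × 1.445 = 0.779433.
That corresponds to a decrease of 22.1%.

-22.1%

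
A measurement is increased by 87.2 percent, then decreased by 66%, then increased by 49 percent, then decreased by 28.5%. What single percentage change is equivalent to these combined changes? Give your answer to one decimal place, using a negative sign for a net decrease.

An 87.2% increase multiplies by 1.872.
Then a 66% decrease: 1.872 × 0.34 = 0.63648.
Then a 49% increase: 0.63648 × 1.49 = 0.9483552.
Then a 28.5% decrease: 0.9483552 × 0.715 = 0.678073968.
Overall factor 0.678073968, i.e. -32.2%.

-32.2%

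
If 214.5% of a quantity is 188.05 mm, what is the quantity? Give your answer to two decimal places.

188.05 mm ÷ 2.145 ≈ 87.67 mm.

87.67 mm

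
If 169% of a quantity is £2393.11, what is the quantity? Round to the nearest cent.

£2393.11 ÷ 1.69 ≈ £1416.04.

£1416.04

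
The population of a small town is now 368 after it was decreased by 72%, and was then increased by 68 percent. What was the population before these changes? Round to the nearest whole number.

782

Undoing the 68% increase: 368 ÷ 1.68 ≈ 219.047619.
Undoing the 72% decrease: 219.047619 ÷ 0.28 ≈ 782.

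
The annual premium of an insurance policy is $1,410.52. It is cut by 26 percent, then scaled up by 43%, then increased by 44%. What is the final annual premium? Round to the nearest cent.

$2,149.36

Each change multiplies by a factor: 0.74 × 1.43 × 1.44 = 1.523808.
$1,410.52 × 1.523808 = $2149.36166016 ≈ $2,149.36.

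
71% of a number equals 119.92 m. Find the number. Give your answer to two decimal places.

168.90 m

119.92 m ÷ 0.71 ≈ 168.90 m.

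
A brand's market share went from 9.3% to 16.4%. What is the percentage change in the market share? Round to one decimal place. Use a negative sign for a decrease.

76.3%

The change is 16.4 − 9.3 = 7.1 percentage points.
Relative to the original 9.3%, that is 7.1 ÷ 9.3 ≈ 76.3%.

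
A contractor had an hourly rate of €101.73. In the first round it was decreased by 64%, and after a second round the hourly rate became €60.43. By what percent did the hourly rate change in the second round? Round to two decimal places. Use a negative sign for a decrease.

After the first round: €101.73 × 0.36 = €36.6228.
Second-round multiplier: €60.43 ÷ €36.6228 ≈ 1.650065.
That is a change of 65.01%.

65.01%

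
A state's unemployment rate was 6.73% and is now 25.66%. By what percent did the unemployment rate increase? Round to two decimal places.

The change is 25.66 − 6.73 = 18.93 percentage points.
Relative to the original 6.73%, that is 18.93 ÷ 6.73 ≈ 281.28%.
So the unemployment rate rose by 281.28%.

281.28%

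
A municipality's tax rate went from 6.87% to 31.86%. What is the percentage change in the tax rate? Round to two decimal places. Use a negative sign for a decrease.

363.76%

The change is 31.86 − 6.87 = 24.99 percentage points.
Relative to the original 6.87%, that is 24.99 ÷ 6.87 ≈ 363.76%.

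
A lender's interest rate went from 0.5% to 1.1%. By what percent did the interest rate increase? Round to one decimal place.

The change is 1.1 − 0.5 = 0.6 percentage points.
Relative to the original 0.5%, that is 0.6 ÷ 0.5 = 120.0%.
So the interest rate rose by 120.0%.

120.0%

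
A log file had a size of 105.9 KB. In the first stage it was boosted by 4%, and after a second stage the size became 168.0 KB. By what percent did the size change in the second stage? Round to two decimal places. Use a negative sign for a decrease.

52.54%

After the first stage: 105.9 × 1.04 = 110.136.
Second-stage multiplier: 168.0 ÷ 110.136 ≈ 1.525387.
That is a change of 52.54%.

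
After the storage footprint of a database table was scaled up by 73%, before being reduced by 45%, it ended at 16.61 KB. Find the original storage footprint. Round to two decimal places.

17.46 KB

Undoing the 45% decrease: 16.61 ÷ 0.55 = 30.2.
Undoing the 73% increase: 30.2 ÷ 1.73 ≈ 17.46 KB.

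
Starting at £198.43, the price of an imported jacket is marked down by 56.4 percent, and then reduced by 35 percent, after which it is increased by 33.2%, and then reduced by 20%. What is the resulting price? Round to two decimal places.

Apply the 56.4% decrease: £198.43 × 0.436 = £86.51548.
After the 35% decrease: £86.51548 × 0.65 = £56.235062.
33.2% increase: £56.235062 × 1.332 = £74.905102584.
Apply the 20% decrease: £74.905102584 × 0.8 = £59.9240820672 ≈ £59.92.

£59.92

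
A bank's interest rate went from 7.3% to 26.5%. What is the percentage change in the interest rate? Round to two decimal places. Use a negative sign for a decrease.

The change is 26.5 − 7.3 = 19.2 percentage points.
Relative to the original 7.3%, that is 19.2 ÷ 7.3 ≈ 263.01%.

263.01%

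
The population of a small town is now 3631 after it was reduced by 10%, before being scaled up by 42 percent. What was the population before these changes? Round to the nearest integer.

2841

Undoing the 42% increase: 3631 ÷ 1.42 ≈ 2557.042254.
Undoing the 10% decrease: 2557.042254 ÷ 0.9 ≈ 2841.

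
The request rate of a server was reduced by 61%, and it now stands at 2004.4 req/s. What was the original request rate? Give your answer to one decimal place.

The overall multiplier applied was 0.39.
So the original request rate was 2004.4 ÷ 0.39 ≈ 5139.5 req/s.

5139.5 req/s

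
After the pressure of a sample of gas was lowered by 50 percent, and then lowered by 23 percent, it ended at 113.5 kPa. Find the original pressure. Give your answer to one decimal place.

294.8 kPa

The overall multiplier applied was 0.5 × 0.77 = 0.385.
So the original pressure was 113.5 ÷ 0.385 ≈ 294.8 kPa.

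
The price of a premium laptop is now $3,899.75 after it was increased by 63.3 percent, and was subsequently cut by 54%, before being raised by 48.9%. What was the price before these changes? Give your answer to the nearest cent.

The overall multiplier applied was 1.633 × 0.46 × 1.489 = 1.11850702.
So the original price was $3,899.75 ÷ 1.11850702 ≈ $3,486.57.

$3,486.57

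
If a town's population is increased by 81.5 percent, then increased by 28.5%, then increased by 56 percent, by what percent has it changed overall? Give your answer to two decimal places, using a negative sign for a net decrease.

An 81.5% increase multiplies by 1.815.
Then a 28.5% increase: 1.815 × 1.285 = 2.332275.
Then a 56% increase: 2.332275 × 1.56 = 3.638349.
Overall factor 3.638349, i.e. 263.83%.

263.83%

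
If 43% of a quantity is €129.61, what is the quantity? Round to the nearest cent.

€301.42

€129.61 ÷ 0.43 ≈ €301.42.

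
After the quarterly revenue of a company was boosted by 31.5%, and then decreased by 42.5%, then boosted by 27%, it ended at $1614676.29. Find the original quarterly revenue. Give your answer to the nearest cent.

$1681466.23

Undoing the 27% increase: $1614676.29 ÷ 1.27 ≈ $1271398.653543.
Undoing the 42.5% decrease: $1271398.653543 ÷ 0.575 ≈ $2211128.093118.
Undoing the 31.5% increase: $2211128.093118 ÷ 1.315 ≈ $1681466.23.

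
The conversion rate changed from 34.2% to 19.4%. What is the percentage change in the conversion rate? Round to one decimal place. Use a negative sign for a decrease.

The change is 19.4 − 34.2 = -14.8 percentage points.
Relative to the original 34.2%, that is -14.8 ÷ 34.2 ≈ -43.3%.

-43.3%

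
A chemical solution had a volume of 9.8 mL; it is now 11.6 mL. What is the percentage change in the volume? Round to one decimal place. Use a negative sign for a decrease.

18.4%

Change: 11.6 − 9.8 = 1.8.
Relative to the original: 1.8 ÷ 9.8 ≈ 18.4%.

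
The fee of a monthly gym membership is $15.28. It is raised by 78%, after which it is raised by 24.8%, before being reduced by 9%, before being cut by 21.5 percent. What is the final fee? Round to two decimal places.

$24.25

Each change multiplies by a factor: 1.78 × 1.248 × 0.91 × 0.785 = 1.586885664.
$15.28 × 1.586885664 = $24.24761294592 ≈ $24.25.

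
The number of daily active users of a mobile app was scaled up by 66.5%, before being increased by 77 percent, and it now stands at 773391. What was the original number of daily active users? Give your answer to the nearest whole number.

Undoing the 77% increase: 773391 ÷ 1.77 ≈ 436944.067797.
Undoing the 66.5% increase: 436944.067797 ÷ 1.665 ≈ 262429.

262429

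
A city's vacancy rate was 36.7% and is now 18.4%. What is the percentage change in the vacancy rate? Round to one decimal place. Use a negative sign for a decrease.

The change is 18.4 − 36.7 = -18.3 percentage points.
Relative to the original 36.7%, that is -18.3 ÷ 36.7 ≈ -49.9%.

-49.9%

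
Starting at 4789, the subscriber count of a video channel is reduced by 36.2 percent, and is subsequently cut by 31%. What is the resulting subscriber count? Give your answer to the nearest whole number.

Each change multiplies by a factor: 0.638 × 0.69 = 0.44022.
4789 × 0.44022 = 2108.21358 ≈ 2108.

2108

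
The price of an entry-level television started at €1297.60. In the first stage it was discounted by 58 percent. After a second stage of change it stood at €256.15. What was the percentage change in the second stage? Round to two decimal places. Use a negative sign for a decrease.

-53.00%

After the first stage: €1297.60 × 0.42 = €544.992.
Second-stage multiplier: €256.15 ÷ €544.992 ≈ 0.470007.
That is a change of -53.00%.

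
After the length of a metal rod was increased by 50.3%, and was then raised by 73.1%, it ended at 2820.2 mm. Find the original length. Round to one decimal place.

1084.0 mm

Undoing the 73.1% increase: 2820.2 ÷ 1.731 ≈ 1629.231658.
Undoing the 50.3% increase: 1629.231658 ÷ 1.503 ≈ 1084.0 mm.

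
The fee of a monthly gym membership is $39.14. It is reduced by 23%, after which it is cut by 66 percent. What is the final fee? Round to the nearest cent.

Each change multiplies by a factor: 0.77 × 0.34 = 0.2618.
$39.14 × 0.2618 = $10.246852 ≈ $10.25.

$10.25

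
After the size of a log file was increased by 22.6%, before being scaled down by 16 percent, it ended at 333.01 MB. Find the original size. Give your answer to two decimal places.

Undoing the 16% decrease: 333.01 ÷ 0.84 ≈ 396.440476.
Undoing the 22.6% increase: 396.440476 ÷ 1.226 ≈ 323.36 MB.

323.36 MB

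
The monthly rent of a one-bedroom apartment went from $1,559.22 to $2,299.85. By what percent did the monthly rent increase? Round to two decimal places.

Change: $2,299.85 − $1,559.22 = $740.63.
Relative to the original: $740.63 ÷ $1,559.22 ≈ 47.50%.
So the monthly rent increased by 47.50%.

47.50%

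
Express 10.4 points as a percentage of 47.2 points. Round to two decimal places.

22.03%

10.4 points ÷ 47.2 points ≈ 22.03%.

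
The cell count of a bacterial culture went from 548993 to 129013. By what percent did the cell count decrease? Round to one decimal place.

Change: 129013 − 548993 = -419980.
Relative to the original: -419980 ÷ 548993 ≈ -76.5%.
So the cell count decreased by 76.5%.

76.5%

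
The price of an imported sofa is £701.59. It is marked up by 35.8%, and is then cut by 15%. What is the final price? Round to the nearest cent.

£809.85

After the 35.8% increase: £701.59 × 1.358 = £952.75922.
After the 15% decrease: £952.75922 × 0.85 = £809.845337 ≈ £809.85.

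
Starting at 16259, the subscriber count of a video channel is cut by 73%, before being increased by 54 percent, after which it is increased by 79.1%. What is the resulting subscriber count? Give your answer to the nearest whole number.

12108

After the 73% decrease: 16259 × 0.27 = 4389.93.
After the 54% increase: 4389.93 × 1.54 = 6760.4922.
79.1% increase: 6760.4922 × 1.791 = 12108.0415302 ≈ 12108.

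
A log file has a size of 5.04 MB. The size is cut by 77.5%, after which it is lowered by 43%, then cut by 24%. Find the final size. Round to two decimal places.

Each change multiplies by a factor: 0.225 × 0.57 × 0.76 = 0.09747.
5.04 × 0.09747 = 0.4912488 ≈ 0.49.

0.49 MB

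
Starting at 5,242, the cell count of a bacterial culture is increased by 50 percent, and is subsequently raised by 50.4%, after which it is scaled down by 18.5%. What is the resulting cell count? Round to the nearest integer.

9,638

Each change multiplies by a factor: 1.5 × 1.504 × 0.815 = 1.83864.
5,242 × 1.83864 = 9638.15088 ≈ 9,638.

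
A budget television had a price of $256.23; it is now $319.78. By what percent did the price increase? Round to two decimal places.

24.80%

Change: $319.78 − $256.23 = $63.55.
Relative to the original: $63.55 ÷ $256.23 ≈ 24.80%.
So the price increased by 24.80%.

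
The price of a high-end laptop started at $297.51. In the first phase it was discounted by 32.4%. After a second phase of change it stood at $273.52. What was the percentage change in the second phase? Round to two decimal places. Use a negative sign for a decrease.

36.00%

After the first phase: $297.51 × 0.676 = $201.11676.
Second-phase multiplier: $273.52 ÷ $201.11676 ≈ 1.360006.
That is a change of 36.00%.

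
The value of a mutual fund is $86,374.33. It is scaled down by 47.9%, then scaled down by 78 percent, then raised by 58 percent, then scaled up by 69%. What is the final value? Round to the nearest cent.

Apply the 47.9% decrease: $86,374.33 × 0.521 = $45001.02593.
After the 78% decrease: $45001.02593 × 0.22 = $9900.2257046.
58% increase: $9900.2257046 × 1.58 = $15642.356613268.
After the 69% increase: $15642.356613268 × 1.69 = $26435.58267642292 ≈ $26,435.58.

$26,435.58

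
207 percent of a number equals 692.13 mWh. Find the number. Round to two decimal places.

334.36 mWh

692.13 mWh ÷ 2.07 ≈ 334.36 mWh.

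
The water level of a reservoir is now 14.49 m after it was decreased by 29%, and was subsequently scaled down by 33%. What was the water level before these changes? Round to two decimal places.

30.46 m

Undoing the 33% decrease: 14.49 ÷ 0.67 ≈ 21.626866.
Undoing the 29% decrease: 21.626866 ÷ 0.71 ≈ 30.46 m.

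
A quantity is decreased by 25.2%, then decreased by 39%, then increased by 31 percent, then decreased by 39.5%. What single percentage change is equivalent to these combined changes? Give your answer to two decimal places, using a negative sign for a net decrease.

The combined multiplier is 0.748 × 0.61 × 1.31 × 0.605 = 0.361624714.
That corresponds to a decrease of 63.84%.

-63.84%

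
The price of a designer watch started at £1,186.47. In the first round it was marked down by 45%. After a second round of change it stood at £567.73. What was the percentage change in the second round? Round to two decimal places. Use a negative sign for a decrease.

After the first round: £1,186.47 × 0.55 = £652.5585.
Second-round multiplier: £567.73 ÷ £652.5585 ≈ 0.870006.
That is a change of -13.00%.

-13.00%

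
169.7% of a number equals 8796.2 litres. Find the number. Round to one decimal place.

5183.4 litres

8796.2 litres ÷ 1.697 ≈ 5183.4 litres.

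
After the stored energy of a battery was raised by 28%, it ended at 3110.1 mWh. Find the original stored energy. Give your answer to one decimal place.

The overall multiplier applied was 1.28.
So the original stored energy was 3110.1 ÷ 1.28 ≈ 2429.8 mWh.

2429.8 mWh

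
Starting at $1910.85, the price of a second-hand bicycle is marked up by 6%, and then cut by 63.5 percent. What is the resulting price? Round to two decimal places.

6% increase: $1910.85 × 1.06 = $2025.501.
63.5% decrease: $2025.501 × 0.365 = $739.307865 ≈ $739.31.

$739.31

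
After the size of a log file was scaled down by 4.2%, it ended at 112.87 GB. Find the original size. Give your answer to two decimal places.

117.82 GB

The overall multiplier applied was 0.958.
So the original size was 112.87 ÷ 0.958 ≈ 117.82 GB.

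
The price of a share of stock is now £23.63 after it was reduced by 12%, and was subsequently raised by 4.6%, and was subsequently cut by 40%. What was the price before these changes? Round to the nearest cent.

Undoing the 40% decrease: £23.63 ÷ 0.6 ≈ £39.383333.
Undoing the 4.6% increase: £39.383333 ÷ 1.046 ≈ £37.65137.
Undoing the 12% decrease: £37.65137 ÷ 0.88 ≈ £42.79.

£42.79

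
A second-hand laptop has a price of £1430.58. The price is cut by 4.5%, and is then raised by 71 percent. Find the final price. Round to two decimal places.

After the 4.5% decrease: £1430.58 × 0.955 = £1366.2039.
After the 71% increase: £1366.2039 × 1.71 = £2336.208669 ≈ £2336.21.

£2336.21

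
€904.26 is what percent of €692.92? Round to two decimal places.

€904.26 ÷ €692.92 ≈ 130.50%.

130.50%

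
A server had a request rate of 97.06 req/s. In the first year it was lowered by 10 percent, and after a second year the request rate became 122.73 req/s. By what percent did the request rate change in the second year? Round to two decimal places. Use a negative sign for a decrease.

After the first year: 97.06 × 0.9 = 87.354.
Second-year multiplier: 122.73 ÷ 87.354 ≈ 1.404973.
That is a change of 40.50%.

40.50%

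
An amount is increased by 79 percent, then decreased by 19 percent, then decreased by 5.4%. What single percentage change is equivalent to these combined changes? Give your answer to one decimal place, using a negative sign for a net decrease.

A 79% increase multiplies by 1.79.
Then a 19% decrease: 1.79 × 0.81 = 1.4499.
Then a 5.4% decrease: 1.4499 × 0.946 = 1.3716054.
Overall factor 1.3716054, i.e. 37.2%.

37.2%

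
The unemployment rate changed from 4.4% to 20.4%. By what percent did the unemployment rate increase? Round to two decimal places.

363.64%

The change is 20.4 − 4.4 = 16.0 percentage points.
Relative to the original 4.4%, that is 16.0 ÷ 4.4 ≈ 363.64%.
So the unemployment rate rose by 363.64%.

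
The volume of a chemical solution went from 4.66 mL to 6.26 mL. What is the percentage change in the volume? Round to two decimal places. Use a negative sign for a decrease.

Change: 6.26 − 4.66 = 1.60.
Relative to the original: 1.60 ÷ 4.66 ≈ 34.33%.

34.33%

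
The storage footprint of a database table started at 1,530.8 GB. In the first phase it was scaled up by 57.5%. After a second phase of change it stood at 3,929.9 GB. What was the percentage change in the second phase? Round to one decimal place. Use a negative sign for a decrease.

After the first phase: 1,530.8 × 1.575 = 2411.01.
Second-phase multiplier: 3,929.9 ÷ 2411.01 ≈ 1.62998.
That is a change of 63.0%.

63.0%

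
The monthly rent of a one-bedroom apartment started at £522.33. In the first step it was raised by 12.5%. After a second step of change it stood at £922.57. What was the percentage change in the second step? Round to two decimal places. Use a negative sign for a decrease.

57.00%

After the first step: £522.33 × 1.125 = £587.62125.
Second-step multiplier: £922.57 ÷ £587.62125 ≈ 1.570008.
That is a change of 57.00%.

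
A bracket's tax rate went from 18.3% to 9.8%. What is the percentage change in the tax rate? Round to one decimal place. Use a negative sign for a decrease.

The change is 9.8 − 18.3 = -8.5 percentage points.
Relative to the original 18.3%, that is -8.5 ÷ 18.3 ≈ -46.4%.

-46.4%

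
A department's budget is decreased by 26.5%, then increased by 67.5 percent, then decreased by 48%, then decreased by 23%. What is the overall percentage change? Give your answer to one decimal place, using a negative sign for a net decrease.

-50.7%

The combined multiplier is 0.735 × 1.675 × 0.52 × 0.77 = 0.49294245.
That corresponds to a decrease of 50.7%.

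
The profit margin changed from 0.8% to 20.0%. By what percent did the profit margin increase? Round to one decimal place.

2400.0%

The change is 20.0 − 0.8 = 19.2 percentage points.
Relative to the original 0.8%, that is 19.2 ÷ 0.8 = 2400.0%.
So the profit margin rose by 2400.0%.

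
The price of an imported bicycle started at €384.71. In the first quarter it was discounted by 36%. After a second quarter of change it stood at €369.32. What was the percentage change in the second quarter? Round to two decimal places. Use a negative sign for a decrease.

50.00%

After the first quarter: €384.71 × 0.64 = €246.2144.
Second-quarter multiplier: €369.32 ÷ €246.2144 ≈ 1.499994.
That is a change of 50.00%.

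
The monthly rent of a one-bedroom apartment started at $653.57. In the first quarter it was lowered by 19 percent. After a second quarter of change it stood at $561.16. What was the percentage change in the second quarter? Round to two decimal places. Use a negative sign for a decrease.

6.00%

After the first quarter: $653.57 × 0.81 = $529.3917.
Second-quarter multiplier: $561.16 ÷ $529.3917 ≈ 1.060009.
That is a change of 6.00%.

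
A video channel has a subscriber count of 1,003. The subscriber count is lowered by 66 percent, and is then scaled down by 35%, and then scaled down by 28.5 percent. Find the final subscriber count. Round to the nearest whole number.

Each change multiplies by a factor: 0.34 × 0.65 × 0.715 = 0.158015.
1,003 × 0.158015 = 158.489045 ≈ 158.

158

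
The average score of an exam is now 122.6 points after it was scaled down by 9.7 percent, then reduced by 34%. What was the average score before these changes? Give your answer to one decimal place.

Undoing the 34% decrease: 122.6 ÷ 0.66 ≈ 185.757576.
Undoing the 9.7% decrease: 185.757576 ÷ 0.903 ≈ 205.7 points.

205.7 points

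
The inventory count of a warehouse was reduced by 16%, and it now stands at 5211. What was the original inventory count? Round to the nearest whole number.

6204

The overall multiplier applied was 0.84.
So the original inventory count was 5211 ÷ 0.84 ≈ 6204.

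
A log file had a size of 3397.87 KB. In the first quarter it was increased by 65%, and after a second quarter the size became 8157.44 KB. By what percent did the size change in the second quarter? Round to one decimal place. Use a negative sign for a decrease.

45.5%

After the first quarter: 3397.87 × 1.65 = 5606.4855.
Second-quarter multiplier: 8157.44 ÷ 5606.4855 ≈ 1.455.
That is a change of 45.5%.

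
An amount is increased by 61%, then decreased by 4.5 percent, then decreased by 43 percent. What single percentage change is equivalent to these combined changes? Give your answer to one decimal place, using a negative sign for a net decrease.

-12.4%

A 61% increase multiplies by 1.61.
Then a 4.5% decrease: 1.61 × 0.955 = 1.53755.
Then a 43% decrease: 1.53755 × 0.57 = 0.8764035.
Overall factor 0.8764035, i.e. -12.4%.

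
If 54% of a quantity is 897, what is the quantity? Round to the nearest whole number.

1661

897 ÷ 0.54 ≈ 1661.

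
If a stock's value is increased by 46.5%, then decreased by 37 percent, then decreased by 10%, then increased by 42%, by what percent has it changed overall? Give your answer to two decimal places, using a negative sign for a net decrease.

A 46.5% increase multiplies by 1.465.
Then a 37% decrease: 1.465 × 0.63 = 0.92295.
Then a 10% decrease: 0.92295 × 0.9 = 0.830655.
Then a 42% increase: 0.830655 × 1.42 = 1.1795301.
Overall factor 1.1795301, i.e. 17.95%.

17.95%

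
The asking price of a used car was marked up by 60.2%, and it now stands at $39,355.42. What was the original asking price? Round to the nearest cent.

$24,566.43

The overall multiplier applied was 1.602.
So the original asking price was $39,355.42 ÷ 1.602 ≈ $24,566.43.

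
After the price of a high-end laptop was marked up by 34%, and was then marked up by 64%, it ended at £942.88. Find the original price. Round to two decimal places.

The overall multiplier applied was 1.34 × 1.64 = 2.1976.
So the original price was £942.88 ÷ 2.1976 ≈ £429.05.

£429.05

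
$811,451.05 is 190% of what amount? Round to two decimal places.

$427,079.50

$811,451.05 ÷ 1.9 = $427,079.50.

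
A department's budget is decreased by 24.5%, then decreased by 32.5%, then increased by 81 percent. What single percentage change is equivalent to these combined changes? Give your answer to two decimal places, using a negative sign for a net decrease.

The combined multiplier is 0.755 × 0.675 × 1.81 = 0.92242125.
That corresponds to a decrease of 7.76%.

-7.76%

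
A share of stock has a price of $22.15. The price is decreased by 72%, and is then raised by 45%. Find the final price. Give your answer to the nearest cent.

$8.99

72% decrease: $22.15 × 0.28 = $6.202.
After the 45% increase: $6.202 × 1.45 = $8.9929 ≈ $8.99.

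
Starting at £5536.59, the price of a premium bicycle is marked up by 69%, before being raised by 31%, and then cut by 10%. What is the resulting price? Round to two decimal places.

Each change multiplies by a factor: 1.69 × 1.31 × 0.9 = 1.99251.
£5536.59 × 1.99251 = £11031.7109409 ≈ £11031.71.

£11031.71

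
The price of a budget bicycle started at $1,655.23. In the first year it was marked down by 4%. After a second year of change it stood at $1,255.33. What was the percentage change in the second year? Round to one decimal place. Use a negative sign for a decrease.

-21.0%

After the first year: $1,655.23 × 0.96 = $1589.0208.
Second-year multiplier: $1,255.33 ÷ $1589.0208 ≈ 0.79.
That is a change of -21.0%.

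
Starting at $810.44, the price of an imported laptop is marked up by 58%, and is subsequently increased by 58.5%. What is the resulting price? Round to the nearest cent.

$2029.58

Each change multiplies by a factor: 1.58 × 1.585 = 2.5043.
$810.44 × 2.5043 = $2029.584892 ≈ $2029.58.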